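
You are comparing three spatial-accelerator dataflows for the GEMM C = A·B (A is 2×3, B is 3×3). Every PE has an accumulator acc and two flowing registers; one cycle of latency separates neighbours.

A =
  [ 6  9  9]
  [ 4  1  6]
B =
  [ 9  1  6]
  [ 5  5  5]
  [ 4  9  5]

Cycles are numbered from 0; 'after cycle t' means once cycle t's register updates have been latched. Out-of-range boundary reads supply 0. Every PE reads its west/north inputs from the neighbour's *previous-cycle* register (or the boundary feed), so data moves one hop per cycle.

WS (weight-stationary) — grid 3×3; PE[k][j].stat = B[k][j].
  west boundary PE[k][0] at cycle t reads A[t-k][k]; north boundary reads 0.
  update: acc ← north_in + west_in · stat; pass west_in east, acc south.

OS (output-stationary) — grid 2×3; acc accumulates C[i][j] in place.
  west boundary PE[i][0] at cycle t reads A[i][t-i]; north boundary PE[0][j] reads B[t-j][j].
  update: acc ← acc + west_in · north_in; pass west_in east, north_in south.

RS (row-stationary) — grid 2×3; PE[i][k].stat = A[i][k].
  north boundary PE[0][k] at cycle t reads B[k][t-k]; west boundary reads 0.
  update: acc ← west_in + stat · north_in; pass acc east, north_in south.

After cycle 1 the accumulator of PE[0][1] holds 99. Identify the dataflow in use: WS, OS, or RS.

— WS: 3×3; PE[0][1] trace:
  c0 r0c1: 0 / 0 / 0
  c1 r0c1: 6 / 6 / 6
— OS: 2×3; PE[0][1] trace:
  c0 r0c1: 0 / 0 / 0
  c1 r0c1: 6 / 6 / 1
— RS: 2×3; PE[0][1] trace:
  c0 r0c1: 0 / 0 / 0
  c1 r0c1: 99 / 99 / 5

dataflow = RS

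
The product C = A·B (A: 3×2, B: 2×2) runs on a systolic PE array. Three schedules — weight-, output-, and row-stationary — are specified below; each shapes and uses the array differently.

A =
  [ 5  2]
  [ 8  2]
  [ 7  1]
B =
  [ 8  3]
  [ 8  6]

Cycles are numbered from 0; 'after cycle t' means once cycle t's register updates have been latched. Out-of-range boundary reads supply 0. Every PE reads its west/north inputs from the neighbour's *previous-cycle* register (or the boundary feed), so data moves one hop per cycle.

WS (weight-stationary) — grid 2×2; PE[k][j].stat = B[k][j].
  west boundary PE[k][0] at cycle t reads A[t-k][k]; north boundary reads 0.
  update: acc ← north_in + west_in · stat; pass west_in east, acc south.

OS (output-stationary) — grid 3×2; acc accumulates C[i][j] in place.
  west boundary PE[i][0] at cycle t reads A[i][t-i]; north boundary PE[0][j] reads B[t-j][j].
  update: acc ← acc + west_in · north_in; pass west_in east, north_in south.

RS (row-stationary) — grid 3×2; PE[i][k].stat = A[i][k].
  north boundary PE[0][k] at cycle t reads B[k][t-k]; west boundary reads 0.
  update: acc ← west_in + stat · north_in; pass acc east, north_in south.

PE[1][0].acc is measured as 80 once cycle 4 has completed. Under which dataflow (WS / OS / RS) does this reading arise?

WS [2×2] PE[1][0] across cycles:
  0: (1,0).acc=0  regs=<0,0>
  1: (1,0).acc=56  regs=<2,56>
  2: (1,0).acc=80  regs=<2,80>
  3: (1,0).acc=64  regs=<1,64>
  4: (1,0).acc=0  regs=<0,0>
OS [3×2] PE[1][0] across cycles:
  0: (1,0).acc=0  regs=<0,0>
  1: (1,0).acc=64  regs=<8,8>
  2: (1,0).acc=80  regs=<2,8>
  3: (1,0).acc=80  regs=<0,0>
  4: (1,0).acc=80  regs=<0,0>
RS [3×2] PE[1][0] across cycles:
  0: (1,0).acc=0  regs=<0,0>
  1: (1,0).acc=64  regs=<64,8>
  2: (1,0).acc=24  regs=<24,3>
  3: (1,0).acc=0  regs=<0,0>
  4: (1,0).acc=0  regs=<0,0>

dataflow = OS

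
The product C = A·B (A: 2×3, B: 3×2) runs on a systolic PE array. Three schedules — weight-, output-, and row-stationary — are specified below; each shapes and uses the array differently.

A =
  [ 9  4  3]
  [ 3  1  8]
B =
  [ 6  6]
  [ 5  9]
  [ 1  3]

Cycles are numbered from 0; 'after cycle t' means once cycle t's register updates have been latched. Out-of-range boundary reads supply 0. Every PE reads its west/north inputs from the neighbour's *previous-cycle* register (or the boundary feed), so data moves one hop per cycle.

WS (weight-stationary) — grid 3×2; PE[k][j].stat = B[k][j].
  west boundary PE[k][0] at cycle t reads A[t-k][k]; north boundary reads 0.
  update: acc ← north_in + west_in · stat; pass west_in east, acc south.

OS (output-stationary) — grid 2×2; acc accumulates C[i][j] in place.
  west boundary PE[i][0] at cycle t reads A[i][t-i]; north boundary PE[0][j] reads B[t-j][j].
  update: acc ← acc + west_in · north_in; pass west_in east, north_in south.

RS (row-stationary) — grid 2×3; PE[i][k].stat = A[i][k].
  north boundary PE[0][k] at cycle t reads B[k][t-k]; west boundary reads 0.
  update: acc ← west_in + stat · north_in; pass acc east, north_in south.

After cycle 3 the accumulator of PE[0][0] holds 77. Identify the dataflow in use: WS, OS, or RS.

dataflow = OS

— WS: 3×2; PE[0][0] trace:
  [0] (0,0) acc=54 (h:9 v:54)
  [1] (0,0) acc=18 (h:3 v:18)
  [2] (0,0) acc=0 (h:0 v:0)
  [3] (0,0) acc=0 (h:0 v:0)
— OS: 2×2; PE[0][0] trace:
  [0] (0,0) acc=54 (h:9 v:6)
  [1] (0,0) acc=74 (h:4 v:5)
  [2] (0,0) acc=77 (h:3 v:1)
  [3] (0,0) acc=77 (h:0 v:0)
— RS: 2×3; PE[0][0] trace:
  [0] (0,0) acc=54 (h:54 v:6)
  [1] (0,0) acc=54 (h:54 v:6)
  [2] (0,0) acc=0 (h:0 v:0)
  [3] (0,0) acc=0 (h:0 v:0)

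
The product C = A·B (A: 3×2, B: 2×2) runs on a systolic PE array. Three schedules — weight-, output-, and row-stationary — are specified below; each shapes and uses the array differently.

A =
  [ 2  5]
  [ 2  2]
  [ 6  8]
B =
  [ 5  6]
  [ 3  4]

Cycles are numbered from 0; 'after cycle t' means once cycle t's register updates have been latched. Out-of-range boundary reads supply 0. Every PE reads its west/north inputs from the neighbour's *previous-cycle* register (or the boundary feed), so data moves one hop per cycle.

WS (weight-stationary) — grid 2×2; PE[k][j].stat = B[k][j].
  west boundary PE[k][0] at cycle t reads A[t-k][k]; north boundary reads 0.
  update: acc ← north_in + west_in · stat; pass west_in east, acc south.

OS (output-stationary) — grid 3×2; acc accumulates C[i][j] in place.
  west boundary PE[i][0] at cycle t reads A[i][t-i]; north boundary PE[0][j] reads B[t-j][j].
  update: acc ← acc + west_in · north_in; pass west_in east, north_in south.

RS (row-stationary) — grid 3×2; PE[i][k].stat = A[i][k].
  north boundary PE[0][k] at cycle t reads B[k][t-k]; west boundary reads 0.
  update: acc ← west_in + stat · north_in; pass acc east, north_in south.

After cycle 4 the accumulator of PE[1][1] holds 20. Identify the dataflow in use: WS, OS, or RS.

— WS: 2×2; PE[1][1] trace:
  step 0 · PE1,1: acc=0; fwd→0 fwd↓0
  step 1 · PE1,1: acc=0; fwd→0 fwd↓0
  step 2 · PE1,1: acc=32; fwd→5 fwd↓32
  step 3 · PE1,1: acc=20; fwd→2 fwd↓20
  step 4 · PE1,1: acc=68; fwd→8 fwd↓68
— OS: 3×2; PE[1][1] trace:
  step 0 · PE1,1: acc=0; fwd→0 fwd↓0
  step 1 · PE1,1: acc=0; fwd→0 fwd↓0
  step 2 · PE1,1: acc=12; fwd→2 fwd↓6
  step 3 · PE1,1: acc=20; fwd→2 fwd↓4
  step 4 · PE1,1: acc=20; fwd→0 fwd↓0
— RS: 3×2; PE[1][1] trace:
  step 0 · PE1,1: acc=0; fwd→0 fwd↓0
  step 1 · PE1,1: acc=0; fwd→0 fwd↓0
  step 2 · PE1,1: acc=16; fwd→16 fwd↓3
  step 3 · PE1,1: acc=20; fwd→20 fwd↓4
  step 4 · PE1,1: acc=0; fwd→0 fwd↓0

dataflow = OS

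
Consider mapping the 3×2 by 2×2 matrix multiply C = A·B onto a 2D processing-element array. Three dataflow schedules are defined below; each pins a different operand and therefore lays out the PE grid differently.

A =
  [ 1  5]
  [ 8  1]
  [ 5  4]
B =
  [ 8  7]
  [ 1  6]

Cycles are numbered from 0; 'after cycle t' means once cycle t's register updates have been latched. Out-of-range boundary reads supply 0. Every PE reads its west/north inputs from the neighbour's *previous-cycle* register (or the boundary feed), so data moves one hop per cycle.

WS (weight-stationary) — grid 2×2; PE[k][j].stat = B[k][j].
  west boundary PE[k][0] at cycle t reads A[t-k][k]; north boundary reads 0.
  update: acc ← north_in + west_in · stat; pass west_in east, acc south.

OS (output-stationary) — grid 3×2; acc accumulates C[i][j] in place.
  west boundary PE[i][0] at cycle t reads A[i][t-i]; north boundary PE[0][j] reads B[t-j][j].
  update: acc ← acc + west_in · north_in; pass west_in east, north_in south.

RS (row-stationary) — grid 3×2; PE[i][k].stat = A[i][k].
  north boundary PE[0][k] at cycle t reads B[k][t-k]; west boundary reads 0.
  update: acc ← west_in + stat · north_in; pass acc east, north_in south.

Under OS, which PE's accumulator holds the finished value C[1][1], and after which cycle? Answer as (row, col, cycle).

(row, col, cycle) = (1, 1, 3)

Under OS, C[1][1] lands at PE[1][1]:
  c0 r1c1: 0 / 0 / 0
  c1 r1c1: 0 / 0 / 0
  c2 r1c1: 56 / 8 / 7
  c3 r1c1: 62 / 1 / 6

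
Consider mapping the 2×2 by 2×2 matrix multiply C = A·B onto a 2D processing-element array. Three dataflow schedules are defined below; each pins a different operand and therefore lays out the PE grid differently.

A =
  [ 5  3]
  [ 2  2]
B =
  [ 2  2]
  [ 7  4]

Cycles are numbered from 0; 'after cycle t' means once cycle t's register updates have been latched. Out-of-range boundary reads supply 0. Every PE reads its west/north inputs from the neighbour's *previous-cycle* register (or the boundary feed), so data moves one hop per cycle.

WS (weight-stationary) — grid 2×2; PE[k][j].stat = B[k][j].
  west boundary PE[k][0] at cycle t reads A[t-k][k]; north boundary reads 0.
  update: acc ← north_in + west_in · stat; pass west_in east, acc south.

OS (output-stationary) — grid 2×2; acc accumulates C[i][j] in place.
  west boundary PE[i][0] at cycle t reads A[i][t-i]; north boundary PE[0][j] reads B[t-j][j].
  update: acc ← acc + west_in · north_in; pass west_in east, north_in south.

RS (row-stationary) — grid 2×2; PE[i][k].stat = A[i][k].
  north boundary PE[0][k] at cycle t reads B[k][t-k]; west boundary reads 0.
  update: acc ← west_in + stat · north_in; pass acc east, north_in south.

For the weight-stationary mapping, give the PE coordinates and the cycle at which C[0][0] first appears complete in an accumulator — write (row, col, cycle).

(row, col, cycle) = (1, 0, 1)

WS: C[0][0] accumulates in PE[1][0]:
  [0] (1,0) acc=0 (h:0 v:0)
  [1] (1,0) acc=31 (h:3 v:31)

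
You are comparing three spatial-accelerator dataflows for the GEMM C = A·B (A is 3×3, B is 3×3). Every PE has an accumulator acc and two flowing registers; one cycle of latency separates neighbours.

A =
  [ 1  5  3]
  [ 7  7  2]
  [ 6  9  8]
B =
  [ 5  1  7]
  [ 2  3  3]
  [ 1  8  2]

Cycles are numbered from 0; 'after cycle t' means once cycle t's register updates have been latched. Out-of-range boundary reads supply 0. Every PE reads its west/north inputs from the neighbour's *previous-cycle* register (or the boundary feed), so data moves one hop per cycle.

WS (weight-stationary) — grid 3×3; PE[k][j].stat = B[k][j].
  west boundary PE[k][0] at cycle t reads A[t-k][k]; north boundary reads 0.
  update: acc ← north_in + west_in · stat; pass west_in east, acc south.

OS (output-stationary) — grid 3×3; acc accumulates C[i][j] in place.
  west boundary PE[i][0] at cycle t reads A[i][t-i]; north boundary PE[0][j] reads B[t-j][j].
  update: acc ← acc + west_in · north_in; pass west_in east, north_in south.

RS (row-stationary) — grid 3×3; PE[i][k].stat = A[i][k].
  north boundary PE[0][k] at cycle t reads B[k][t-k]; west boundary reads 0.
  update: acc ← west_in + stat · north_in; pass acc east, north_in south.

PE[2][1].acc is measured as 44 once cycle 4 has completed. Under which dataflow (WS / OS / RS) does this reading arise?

WS [3×3] PE[2][1] across cycles:
  cycle 0: PE[2][1] → acc 0, east 0, south 0
  cycle 1: PE[2][1] → acc 0, east 0, south 0
  cycle 2: PE[2][1] → acc 0, east 0, south 0
  cycle 3: PE[2][1] → acc 40, east 3, south 40
  cycle 4: PE[2][1] → acc 44, east 2, south 44
OS [3×3] PE[2][1] across cycles:
  cycle 0: PE[2][1] → acc 0, east 0, south 0
  cycle 1: PE[2][1] → acc 0, east 0, south 0
  cycle 2: PE[2][1] → acc 0, east 0, south 0
  cycle 3: PE[2][1] → acc 6, east 6, south 1
  cycle 4: PE[2][1] → acc 33, east 9, south 3
RS [3×3] PE[2][1] across cycles:
  cycle 0: PE[2][1] → acc 0, east 0, south 0
  cycle 1: PE[2][1] → acc 0, east 0, south 0
  cycle 2: PE[2][1] → acc 0, east 0, south 0
  cycle 3: PE[2][1] → acc 48, east 48, south 2
  cycle 4: PE[2][1] → acc 33, east 33, south 3

dataflow = WS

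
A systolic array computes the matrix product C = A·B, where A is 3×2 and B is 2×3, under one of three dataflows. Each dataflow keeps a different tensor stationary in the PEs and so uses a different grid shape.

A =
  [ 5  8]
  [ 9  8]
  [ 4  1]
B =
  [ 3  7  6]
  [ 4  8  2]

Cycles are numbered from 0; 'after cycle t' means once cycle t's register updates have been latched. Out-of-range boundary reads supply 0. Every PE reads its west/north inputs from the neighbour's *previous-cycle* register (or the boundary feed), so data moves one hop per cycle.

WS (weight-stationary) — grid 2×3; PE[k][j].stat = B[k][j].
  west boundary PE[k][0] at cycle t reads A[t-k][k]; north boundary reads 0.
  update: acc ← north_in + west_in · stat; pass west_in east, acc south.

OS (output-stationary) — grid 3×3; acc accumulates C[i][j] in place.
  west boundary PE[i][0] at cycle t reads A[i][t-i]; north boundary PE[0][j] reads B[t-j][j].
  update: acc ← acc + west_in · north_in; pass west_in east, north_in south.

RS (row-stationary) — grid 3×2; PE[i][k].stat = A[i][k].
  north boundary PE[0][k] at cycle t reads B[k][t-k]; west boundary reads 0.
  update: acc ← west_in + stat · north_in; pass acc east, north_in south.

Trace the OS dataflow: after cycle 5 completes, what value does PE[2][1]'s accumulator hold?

PE[2][1].acc = 36

OS (3×3). Following PE[2][1] plus its west/north inputs:
  c0 r1c1: 0 / 0 / 0
  c0 r2c0: 0 / 0 / 0
  c0 r2c1: 0 / 0 / 0
  c1 r1c1: 0 / 0 / 0
  c1 r2c0: 0 / 0 / 0
  c1 r2c1: 0 / 0 / 0
  c2 r1c1: 63 / 9 / 7
  c2 r2c0: 12 / 4 / 3
  c2 r2c1: 0 / 0 / 0
  c3 r1c1: 127 / 8 / 8
  c3 r2c0: 16 / 1 / 4
  c3 r2c1: 28 / 4 / 7
  c4 r1c1: 127 / 0 / 0
  c4 r2c0: 16 / 0 / 0
  c4 r2c1: 36 / 1 / 8
  c5 r1c1: 127 / 0 / 0
  c5 r2c0: 16 / 0 / 0
  c5 r2c1: 36 / 0 / 0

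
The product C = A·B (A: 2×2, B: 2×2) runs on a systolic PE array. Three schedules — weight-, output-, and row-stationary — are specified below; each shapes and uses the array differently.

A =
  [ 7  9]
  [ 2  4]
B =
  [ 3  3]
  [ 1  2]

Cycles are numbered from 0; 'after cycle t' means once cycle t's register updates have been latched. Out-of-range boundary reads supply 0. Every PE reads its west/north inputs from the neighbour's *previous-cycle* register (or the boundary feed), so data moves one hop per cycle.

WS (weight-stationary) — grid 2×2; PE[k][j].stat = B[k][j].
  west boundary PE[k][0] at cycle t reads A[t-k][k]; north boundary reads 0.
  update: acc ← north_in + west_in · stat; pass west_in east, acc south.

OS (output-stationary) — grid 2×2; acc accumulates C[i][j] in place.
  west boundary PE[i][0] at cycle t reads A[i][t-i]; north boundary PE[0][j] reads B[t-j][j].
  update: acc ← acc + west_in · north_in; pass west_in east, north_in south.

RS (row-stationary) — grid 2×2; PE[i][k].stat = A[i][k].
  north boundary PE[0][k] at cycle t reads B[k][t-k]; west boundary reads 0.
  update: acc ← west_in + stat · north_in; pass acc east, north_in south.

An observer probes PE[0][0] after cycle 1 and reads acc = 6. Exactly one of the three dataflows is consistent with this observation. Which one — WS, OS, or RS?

WS (2×2 grid), PE[0][0]:
  @0  [0,0]  acc 21  |  →7  ↓21
  @1  [0,0]  acc 6  |  →2  ↓6
OS (2×2 grid), PE[0][0]:
  @0  [0,0]  acc 21  |  →7  ↓3
  @1  [0,0]  acc 30  |  →9  ↓1
RS (2×2 grid), PE[0][0]:
  @0  [0,0]  acc 21  |  →21  ↓3
  @1  [0,0]  acc 21  |  →21  ↓3

dataflow = WS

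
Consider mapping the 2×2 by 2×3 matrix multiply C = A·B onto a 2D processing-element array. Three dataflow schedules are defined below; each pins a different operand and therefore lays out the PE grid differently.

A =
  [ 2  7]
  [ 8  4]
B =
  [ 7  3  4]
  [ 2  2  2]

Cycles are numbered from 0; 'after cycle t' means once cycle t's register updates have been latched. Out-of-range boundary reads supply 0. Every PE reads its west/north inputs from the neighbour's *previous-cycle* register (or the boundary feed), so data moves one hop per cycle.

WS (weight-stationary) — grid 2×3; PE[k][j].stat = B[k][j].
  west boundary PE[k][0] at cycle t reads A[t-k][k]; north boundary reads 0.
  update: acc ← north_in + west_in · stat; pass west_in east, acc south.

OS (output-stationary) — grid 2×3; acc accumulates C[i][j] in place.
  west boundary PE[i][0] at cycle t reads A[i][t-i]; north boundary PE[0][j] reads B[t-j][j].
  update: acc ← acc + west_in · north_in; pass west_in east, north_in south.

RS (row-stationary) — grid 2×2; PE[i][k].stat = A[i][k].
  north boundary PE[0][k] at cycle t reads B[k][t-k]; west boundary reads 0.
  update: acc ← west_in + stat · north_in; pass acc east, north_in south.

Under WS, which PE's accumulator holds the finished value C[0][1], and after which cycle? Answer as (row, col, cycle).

WS — PE[1][1] is where C[0][1] collects:
  @0  [1,1]  acc 0  |  →0  ↓0
  @1  [1,1]  acc 0  |  →0  ↓0
  @2  [1,1]  acc 20  |  →7  ↓20

(row, col, cycle) = (1, 1, 2)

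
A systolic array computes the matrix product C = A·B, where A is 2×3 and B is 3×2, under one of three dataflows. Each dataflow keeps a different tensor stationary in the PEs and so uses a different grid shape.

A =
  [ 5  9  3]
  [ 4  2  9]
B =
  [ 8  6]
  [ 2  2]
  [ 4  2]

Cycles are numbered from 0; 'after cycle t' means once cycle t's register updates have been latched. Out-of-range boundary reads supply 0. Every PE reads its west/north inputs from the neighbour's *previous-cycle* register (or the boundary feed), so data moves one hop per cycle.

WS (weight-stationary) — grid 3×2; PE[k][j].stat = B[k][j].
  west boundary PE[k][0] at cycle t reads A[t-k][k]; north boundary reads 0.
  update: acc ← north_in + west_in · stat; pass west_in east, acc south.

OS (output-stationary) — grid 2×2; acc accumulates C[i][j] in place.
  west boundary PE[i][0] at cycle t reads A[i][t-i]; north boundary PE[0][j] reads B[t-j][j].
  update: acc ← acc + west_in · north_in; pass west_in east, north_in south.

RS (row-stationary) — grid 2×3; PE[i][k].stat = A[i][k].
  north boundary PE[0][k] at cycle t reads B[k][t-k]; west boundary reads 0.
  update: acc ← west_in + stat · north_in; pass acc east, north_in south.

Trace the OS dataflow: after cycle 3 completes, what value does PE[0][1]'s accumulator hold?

PE[0][1].acc = 54

OS 2×2: PE[0][1] cycle-by-cycle (with neighbour feeds):
  [0] (0,0) acc=40 (h:5 v:8)
  [0] (0,1) acc=0 (h:0 v:0)
  [1] (0,0) acc=58 (h:9 v:2)
  [1] (0,1) acc=30 (h:5 v:6)
  [2] (0,0) acc=70 (h:3 v:4)
  [2] (0,1) acc=48 (h:9 v:2)
  [3] (0,0) acc=70 (h:0 v:0)
  [3] (0,1) acc=54 (h:3 v:2)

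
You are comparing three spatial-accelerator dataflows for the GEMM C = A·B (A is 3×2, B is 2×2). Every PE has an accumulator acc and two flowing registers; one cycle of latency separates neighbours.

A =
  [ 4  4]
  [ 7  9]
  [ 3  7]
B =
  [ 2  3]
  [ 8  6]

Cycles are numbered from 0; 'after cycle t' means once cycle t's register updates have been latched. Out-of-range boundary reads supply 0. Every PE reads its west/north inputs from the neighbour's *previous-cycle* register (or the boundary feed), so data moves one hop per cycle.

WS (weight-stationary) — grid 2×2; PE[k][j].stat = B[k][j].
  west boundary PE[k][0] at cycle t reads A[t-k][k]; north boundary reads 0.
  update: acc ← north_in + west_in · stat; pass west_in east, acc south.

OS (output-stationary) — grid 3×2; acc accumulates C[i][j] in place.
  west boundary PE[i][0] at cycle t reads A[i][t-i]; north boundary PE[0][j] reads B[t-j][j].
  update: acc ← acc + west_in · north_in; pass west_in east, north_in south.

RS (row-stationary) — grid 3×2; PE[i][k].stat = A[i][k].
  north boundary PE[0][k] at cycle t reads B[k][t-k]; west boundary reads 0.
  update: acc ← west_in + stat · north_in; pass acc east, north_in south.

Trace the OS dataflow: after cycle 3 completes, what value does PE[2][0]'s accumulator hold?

PE[2][0].acc = 62

Tracing OS — 3×2 array, target PE[2][0]:
  @0  [1,0]  acc 0  |  →0  ↓0
  @0  [2,0]  acc 0  |  →0  ↓0
  @1  [1,0]  acc 14  |  →7  ↓2
  @1  [2,0]  acc 0  |  →0  ↓0
  @2  [1,0]  acc 86  |  →9  ↓8
  @2  [2,0]  acc 6  |  →3  ↓2
  @3  [1,0]  acc 86  |  →0  ↓0
  @3  [2,0]  acc 62  |  →7  ↓8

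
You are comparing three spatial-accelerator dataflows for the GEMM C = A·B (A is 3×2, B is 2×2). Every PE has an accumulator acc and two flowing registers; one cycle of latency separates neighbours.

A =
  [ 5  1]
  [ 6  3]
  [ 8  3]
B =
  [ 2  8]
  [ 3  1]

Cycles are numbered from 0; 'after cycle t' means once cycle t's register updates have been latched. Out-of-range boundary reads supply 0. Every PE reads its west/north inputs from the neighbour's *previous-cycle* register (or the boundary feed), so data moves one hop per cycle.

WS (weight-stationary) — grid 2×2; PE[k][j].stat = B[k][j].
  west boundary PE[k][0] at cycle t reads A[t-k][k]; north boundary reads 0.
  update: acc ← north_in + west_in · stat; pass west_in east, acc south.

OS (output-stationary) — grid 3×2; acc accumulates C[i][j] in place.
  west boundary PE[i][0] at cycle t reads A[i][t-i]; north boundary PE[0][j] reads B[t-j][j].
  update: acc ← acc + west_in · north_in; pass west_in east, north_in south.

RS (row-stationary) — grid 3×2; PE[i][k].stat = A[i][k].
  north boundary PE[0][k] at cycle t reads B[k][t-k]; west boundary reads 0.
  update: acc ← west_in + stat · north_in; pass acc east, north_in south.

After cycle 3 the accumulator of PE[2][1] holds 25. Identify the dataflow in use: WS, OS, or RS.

WS (2×2): PE[2][1] does not exist.
OS [3×2] PE[2][1] across cycles:
  step 0 · PE2,1: acc=0; fwd→0 fwd↓0
  step 1 · PE2,1: acc=0; fwd→0 fwd↓0
  step 2 · PE2,1: acc=0; fwd→0 fwd↓0
  step 3 · PE2,1: acc=64; fwd→8 fwd↓8
RS [3×2] PE[2][1] across cycles:
  step 0 · PE2,1: acc=0; fwd→0 fwd↓0
  step 1 · PE2,1: acc=0; fwd→0 fwd↓0
  step 2 · PE2,1: acc=0; fwd→0 fwd↓0
  step 3 · PE2,1: acc=25; fwd→25 fwd↓3

dataflow = RS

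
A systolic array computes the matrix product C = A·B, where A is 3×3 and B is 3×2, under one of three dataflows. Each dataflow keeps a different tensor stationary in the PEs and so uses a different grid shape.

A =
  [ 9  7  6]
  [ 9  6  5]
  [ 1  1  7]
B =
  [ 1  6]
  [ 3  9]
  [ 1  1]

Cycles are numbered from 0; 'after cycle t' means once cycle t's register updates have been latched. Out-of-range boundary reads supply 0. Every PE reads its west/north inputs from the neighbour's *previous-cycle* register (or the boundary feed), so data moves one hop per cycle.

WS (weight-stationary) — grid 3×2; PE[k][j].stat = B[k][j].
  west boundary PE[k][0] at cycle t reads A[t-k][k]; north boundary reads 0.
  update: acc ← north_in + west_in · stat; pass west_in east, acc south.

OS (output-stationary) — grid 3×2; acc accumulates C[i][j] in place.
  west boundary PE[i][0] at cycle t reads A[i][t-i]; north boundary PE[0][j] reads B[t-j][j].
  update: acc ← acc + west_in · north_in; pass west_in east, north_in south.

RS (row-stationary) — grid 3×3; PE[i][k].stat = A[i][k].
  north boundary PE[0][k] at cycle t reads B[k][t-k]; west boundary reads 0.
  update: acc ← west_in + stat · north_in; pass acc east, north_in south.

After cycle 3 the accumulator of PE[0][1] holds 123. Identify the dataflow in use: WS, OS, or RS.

WS [3×2] PE[0][1] across cycles:
  t=0 PE[0][1]: acc=0 h=0 v=0
  t=1 PE[0][1]: acc=54 h=9 v=54
  t=2 PE[0][1]: acc=54 h=9 v=54
  t=3 PE[0][1]: acc=6 h=1 v=6
OS [3×2] PE[0][1] across cycles:
  t=0 PE[0][1]: acc=0 h=0 v=0
  t=1 PE[0][1]: acc=54 h=9 v=6
  t=2 PE[0][1]: acc=117 h=7 v=9
  t=3 PE[0][1]: acc=123 h=6 v=1
RS [3×3] PE[0][1] across cycles:
  t=0 PE[0][1]: acc=0 h=0 v=0
  t=1 PE[0][1]: acc=30 h=30 v=3
  t=2 PE[0][1]: acc=117 h=117 v=9
  t=3 PE[0][1]: acc=0 h=0 v=0

dataflow = OS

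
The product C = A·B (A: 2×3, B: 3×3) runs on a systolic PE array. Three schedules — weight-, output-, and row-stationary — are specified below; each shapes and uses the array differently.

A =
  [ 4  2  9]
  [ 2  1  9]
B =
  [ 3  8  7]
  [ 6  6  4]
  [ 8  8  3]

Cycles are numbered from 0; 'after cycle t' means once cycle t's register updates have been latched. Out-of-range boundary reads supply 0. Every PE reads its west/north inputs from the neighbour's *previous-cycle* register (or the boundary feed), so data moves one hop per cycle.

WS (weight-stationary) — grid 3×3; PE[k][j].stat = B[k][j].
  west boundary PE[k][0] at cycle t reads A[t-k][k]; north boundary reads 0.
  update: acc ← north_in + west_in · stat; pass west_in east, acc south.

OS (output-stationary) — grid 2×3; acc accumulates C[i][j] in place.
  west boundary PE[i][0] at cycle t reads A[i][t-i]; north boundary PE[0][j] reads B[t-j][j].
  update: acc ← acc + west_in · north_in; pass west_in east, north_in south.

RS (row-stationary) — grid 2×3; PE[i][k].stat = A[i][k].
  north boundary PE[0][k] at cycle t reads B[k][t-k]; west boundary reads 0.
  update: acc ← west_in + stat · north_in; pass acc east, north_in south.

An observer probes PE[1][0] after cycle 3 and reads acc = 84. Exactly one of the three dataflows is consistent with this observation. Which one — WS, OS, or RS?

dataflow = OS

WS [3×3] PE[1][0] across cycles:
  t=0 PE[1][0]: acc=0 h=0 v=0
  t=1 PE[1][0]: acc=24 h=2 v=24
  t=2 PE[1][0]: acc=12 h=1 v=12
  t=3 PE[1][0]: acc=0 h=0 v=0
OS [2×3] PE[1][0] across cycles:
  t=0 PE[1][0]: acc=0 h=0 v=0
  t=1 PE[1][0]: acc=6 h=2 v=3
  t=2 PE[1][0]: acc=12 h=1 v=6
  t=3 PE[1][0]: acc=84 h=9 v=8
RS [2×3] PE[1][0] across cycles:
  t=0 PE[1][0]: acc=0 h=0 v=0
  t=1 PE[1][0]: acc=6 h=6 v=3
  t=2 PE[1][0]: acc=16 h=16 v=8
  t=3 PE[1][0]: acc=14 h=14 v=7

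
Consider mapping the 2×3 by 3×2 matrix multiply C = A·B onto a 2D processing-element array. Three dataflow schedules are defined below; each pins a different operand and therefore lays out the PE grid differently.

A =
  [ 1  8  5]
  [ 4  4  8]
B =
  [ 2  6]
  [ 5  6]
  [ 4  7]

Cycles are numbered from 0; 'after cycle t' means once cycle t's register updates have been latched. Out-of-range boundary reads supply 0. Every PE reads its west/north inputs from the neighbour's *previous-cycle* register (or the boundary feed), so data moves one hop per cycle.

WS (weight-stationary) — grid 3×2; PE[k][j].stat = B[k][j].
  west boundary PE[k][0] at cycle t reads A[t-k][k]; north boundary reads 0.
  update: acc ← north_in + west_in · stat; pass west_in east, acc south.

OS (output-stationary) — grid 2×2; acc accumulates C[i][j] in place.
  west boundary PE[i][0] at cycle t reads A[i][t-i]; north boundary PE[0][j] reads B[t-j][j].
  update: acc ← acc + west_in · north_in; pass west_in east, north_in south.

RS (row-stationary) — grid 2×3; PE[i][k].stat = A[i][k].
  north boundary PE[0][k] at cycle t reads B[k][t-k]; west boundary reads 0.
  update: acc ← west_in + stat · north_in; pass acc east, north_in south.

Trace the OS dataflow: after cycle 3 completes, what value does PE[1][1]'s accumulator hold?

Tracing OS — 2×2 array, target PE[1][1]:
  @0  [0,1]  acc 0  |  →0  ↓0
  @0  [1,0]  acc 0  |  →0  ↓0
  @0  [1,1]  acc 0  |  →0  ↓0
  @1  [0,1]  acc 6  |  →1  ↓6
  @1  [1,0]  acc 8  |  →4  ↓2
  @1  [1,1]  acc 0  |  →0  ↓0
  @2  [0,1]  acc 54  |  →8  ↓6
  @2  [1,0]  acc 28  |  →4  ↓5
  @2  [1,1]  acc 24  |  →4  ↓6
  @3  [0,1]  acc 89  |  →5  ↓7
  @3  [1,0]  acc 60  |  →8  ↓4
  @3  [1,1]  acc 48  |  →4  ↓6

PE[1][1].acc = 48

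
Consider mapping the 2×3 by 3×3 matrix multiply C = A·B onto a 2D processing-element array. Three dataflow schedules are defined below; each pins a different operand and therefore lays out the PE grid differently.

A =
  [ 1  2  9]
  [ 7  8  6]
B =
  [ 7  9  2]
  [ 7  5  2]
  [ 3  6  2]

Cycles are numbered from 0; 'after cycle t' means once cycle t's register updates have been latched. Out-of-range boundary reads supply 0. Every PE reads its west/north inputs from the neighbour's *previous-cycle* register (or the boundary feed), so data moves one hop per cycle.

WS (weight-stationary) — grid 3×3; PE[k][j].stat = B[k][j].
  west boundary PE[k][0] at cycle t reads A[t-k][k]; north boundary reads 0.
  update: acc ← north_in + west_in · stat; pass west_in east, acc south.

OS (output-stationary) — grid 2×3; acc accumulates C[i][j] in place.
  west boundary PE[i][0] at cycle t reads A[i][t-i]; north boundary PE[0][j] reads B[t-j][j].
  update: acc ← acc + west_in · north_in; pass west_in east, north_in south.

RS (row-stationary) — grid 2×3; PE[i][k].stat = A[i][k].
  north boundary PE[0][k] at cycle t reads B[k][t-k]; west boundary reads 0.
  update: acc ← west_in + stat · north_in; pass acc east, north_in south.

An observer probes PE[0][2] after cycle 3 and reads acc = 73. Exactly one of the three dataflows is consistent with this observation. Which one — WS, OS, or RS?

Under WS (3×3), PE[0][2]:
  0: (0,2).acc=0  regs=<0,0>
  1: (0,2).acc=0  regs=<0,0>
  2: (0,2).acc=2  regs=<1,2>
  3: (0,2).acc=14  regs=<7,14>
Under OS (2×3), PE[0][2]:
  0: (0,2).acc=0  regs=<0,0>
  1: (0,2).acc=0  regs=<0,0>
  2: (0,2).acc=2  regs=<1,2>
  3: (0,2).acc=6  regs=<2,2>
Under RS (2×3), PE[0][2]:
  0: (0,2).acc=0  regs=<0,0>
  1: (0,2).acc=0  regs=<0,0>
  2: (0,2).acc=48  regs=<48,3>
  3: (0,2).acc=73  regs=<73,6>

dataflow = RS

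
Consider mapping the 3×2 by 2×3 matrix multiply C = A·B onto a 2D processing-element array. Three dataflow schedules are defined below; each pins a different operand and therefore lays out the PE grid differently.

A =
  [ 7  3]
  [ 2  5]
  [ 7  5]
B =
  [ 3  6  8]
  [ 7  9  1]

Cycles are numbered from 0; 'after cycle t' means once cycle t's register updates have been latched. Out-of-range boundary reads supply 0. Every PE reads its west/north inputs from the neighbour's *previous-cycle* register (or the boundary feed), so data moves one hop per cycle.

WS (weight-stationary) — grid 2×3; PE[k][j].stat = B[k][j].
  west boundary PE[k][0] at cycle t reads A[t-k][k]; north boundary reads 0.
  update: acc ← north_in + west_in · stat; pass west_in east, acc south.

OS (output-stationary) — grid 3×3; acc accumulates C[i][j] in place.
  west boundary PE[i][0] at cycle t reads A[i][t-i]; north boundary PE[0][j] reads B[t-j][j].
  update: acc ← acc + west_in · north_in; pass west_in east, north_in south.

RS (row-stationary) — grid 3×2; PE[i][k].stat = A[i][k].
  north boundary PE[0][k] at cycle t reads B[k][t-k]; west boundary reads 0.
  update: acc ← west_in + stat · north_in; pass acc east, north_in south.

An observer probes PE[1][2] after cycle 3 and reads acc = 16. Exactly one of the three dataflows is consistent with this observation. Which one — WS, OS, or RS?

dataflow = OS

Under WS (2×3), PE[1][2]:
  [0] (1,2) acc=0 (h:0 v:0)
  [1] (1,2) acc=0 (h:0 v:0)
  [2] (1,2) acc=0 (h:0 v:0)
  [3] (1,2) acc=59 (h:3 v:59)
Under OS (3×3), PE[1][2]:
  [0] (1,2) acc=0 (h:0 v:0)
  [1] (1,2) acc=0 (h:0 v:0)
  [2] (1,2) acc=0 (h:0 v:0)
  [3] (1,2) acc=16 (h:2 v:8)
RS: PE[1][2] is outside its 3×2 grid.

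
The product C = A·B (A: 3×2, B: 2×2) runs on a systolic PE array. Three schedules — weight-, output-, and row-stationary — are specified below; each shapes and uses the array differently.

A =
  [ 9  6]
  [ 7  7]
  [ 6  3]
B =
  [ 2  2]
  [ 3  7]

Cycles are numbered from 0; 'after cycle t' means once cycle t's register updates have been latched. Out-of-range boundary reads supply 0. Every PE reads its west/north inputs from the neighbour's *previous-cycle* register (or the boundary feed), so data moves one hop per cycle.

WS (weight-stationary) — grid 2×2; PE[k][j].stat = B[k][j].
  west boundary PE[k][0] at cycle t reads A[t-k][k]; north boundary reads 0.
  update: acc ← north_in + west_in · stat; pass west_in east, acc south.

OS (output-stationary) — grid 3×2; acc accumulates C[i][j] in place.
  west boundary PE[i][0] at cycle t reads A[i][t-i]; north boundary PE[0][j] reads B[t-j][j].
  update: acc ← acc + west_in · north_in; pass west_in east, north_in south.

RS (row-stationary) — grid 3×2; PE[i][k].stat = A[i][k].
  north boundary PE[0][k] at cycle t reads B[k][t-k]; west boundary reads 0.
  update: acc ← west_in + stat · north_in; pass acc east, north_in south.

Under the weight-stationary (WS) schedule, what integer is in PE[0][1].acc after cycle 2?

PE[0][1].acc = 14

WS on a 2×2 grid — tracing PE[0][1] and its feeders:
  [0] (0,0) acc=18 (h:9 v:18)
  [0] (0,1) acc=0 (h:0 v:0)
  [1] (0,0) acc=14 (h:7 v:14)
  [1] (0,1) acc=18 (h:9 v:18)
  [2] (0,0) acc=12 (h:6 v:12)
  [2] (0,1) acc=14 (h:7 v:14)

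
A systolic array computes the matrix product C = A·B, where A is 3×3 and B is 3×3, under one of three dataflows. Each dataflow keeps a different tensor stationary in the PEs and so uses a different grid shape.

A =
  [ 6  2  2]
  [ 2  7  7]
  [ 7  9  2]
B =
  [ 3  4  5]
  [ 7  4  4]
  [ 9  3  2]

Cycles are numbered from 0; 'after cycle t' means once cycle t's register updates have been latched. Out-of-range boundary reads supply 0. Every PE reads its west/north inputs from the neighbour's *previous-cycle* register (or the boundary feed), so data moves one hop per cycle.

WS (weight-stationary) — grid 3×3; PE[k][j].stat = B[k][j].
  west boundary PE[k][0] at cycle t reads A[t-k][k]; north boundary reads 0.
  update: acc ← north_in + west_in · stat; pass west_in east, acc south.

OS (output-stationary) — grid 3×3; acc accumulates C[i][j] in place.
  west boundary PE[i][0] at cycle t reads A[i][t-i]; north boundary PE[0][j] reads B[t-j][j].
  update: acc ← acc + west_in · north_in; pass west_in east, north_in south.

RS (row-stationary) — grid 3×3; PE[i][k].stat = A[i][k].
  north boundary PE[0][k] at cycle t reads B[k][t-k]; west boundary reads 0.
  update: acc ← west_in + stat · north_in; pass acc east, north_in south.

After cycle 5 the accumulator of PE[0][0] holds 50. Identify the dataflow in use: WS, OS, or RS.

Under WS (3×3), PE[0][0]:
  t=0 PE[0][0]: acc=18 h=6 v=18
  t=1 PE[0][0]: acc=6 h=2 v=6
  t=2 PE[0][0]: acc=21 h=7 v=21
  t=3 PE[0][0]: acc=0 h=0 v=0
  t=4 PE[0][0]: acc=0 h=0 v=0
  t=5 PE[0][0]: acc=0 h=0 v=0
Under OS (3×3), PE[0][0]:
  t=0 PE[0][0]: acc=18 h=6 v=3
  t=1 PE[0][0]: acc=32 h=2 v=7
  t=2 PE[0][0]: acc=50 h=2 v=9
  t=3 PE[0][0]: acc=50 h=0 v=0
  t=4 PE[0][0]: acc=50 h=0 v=0
  t=5 PE[0][0]: acc=50 h=0 v=0
Under RS (3×3), PE[0][0]:
  t=0 PE[0][0]: acc=18 h=18 v=3
  t=1 PE[0][0]: acc=24 h=24 v=4
  t=2 PE[0][0]: acc=30 h=30 v=5
  t=3 PE[0][0]: acc=0 h=0 v=0
  t=4 PE[0][0]: acc=0 h=0 v=0
  t=5 PE[0][0]: acc=0 h=0 v=0

dataflow = OS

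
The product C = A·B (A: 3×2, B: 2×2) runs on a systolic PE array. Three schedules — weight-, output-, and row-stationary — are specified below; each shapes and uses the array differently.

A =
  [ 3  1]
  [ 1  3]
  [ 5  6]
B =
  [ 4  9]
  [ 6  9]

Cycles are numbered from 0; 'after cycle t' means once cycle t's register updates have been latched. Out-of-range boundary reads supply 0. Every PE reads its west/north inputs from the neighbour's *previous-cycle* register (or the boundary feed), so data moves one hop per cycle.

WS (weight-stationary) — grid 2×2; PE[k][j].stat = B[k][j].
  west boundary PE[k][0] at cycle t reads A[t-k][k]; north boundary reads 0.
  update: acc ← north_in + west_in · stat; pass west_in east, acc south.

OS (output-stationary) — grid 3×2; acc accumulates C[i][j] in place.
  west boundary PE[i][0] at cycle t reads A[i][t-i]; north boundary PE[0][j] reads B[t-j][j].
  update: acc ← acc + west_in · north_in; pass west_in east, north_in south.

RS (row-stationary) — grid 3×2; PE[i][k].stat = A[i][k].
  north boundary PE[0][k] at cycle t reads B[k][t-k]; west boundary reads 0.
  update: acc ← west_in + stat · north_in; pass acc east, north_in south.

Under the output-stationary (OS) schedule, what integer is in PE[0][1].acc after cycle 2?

OS 3×2: PE[0][1] cycle-by-cycle (with neighbour feeds):
  c0 r0c0: 12 / 3 / 4
  c0 r0c1: 0 / 0 / 0
  c1 r0c0: 18 / 1 / 6
  c1 r0c1: 27 / 3 / 9
  c2 r0c0: 18 / 0 / 0
  c2 r0c1: 36 / 1 / 9

PE[0][1].acc = 36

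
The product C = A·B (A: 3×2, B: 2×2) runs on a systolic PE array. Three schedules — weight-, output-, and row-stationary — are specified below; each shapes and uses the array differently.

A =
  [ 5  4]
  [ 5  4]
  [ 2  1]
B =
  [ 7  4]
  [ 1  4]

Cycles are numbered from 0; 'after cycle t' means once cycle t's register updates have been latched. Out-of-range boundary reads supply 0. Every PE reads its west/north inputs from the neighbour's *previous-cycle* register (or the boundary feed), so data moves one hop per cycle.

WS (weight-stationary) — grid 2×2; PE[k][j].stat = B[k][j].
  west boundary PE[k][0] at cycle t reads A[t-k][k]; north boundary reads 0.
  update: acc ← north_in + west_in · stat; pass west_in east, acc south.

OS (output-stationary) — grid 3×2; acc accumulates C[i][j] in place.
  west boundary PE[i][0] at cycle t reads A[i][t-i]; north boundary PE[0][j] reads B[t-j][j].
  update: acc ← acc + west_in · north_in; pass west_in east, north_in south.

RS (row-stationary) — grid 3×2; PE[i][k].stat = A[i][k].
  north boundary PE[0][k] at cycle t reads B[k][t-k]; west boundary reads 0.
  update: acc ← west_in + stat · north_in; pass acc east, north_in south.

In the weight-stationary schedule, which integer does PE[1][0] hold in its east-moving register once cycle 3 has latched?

register = 1

Tracing WS — 2×2 array, target PE[1][0]:
  0: (0,0).acc=35  regs=<5,35>
  0: (1,0).acc=0  regs=<0,0>
  1: (0,0).acc=35  regs=<5,35>
  1: (1,0).acc=39  regs=<4,39>
  2: (0,0).acc=14  regs=<2,14>
  2: (1,0).acc=39  regs=<4,39>
  3: (0,0).acc=0  regs=<0,0>
  3: (1,0).acc=15  regs=<1,15>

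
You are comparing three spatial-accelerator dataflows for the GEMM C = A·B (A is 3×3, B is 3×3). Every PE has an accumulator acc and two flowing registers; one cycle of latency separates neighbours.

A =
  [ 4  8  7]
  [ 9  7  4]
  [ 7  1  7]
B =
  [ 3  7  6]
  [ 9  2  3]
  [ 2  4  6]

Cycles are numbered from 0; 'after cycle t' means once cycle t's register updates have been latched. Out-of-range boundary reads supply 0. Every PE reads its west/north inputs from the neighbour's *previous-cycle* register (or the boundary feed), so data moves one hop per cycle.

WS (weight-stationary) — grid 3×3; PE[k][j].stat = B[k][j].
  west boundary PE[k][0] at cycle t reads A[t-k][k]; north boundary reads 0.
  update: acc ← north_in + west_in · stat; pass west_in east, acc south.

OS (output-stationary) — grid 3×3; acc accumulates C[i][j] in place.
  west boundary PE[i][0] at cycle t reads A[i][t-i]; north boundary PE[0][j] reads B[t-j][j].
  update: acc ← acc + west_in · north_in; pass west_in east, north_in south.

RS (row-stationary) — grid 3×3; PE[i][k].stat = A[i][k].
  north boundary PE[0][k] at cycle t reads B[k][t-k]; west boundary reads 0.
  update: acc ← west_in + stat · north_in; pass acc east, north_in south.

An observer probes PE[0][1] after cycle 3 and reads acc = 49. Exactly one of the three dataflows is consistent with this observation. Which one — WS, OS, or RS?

Under WS (3×3), PE[0][1]:
  cycle 0: PE[0][1] → acc 0, east 0, south 0
  cycle 1: PE[0][1] → acc 28, east 4, south 28
  cycle 2: PE[0][1] → acc 63, east 9, south 63
  cycle 3: PE[0][1] → acc 49, east 7, south 49
Under OS (3×3), PE[0][1]:
  cycle 0: PE[0][1] → acc 0, east 0, south 0
  cycle 1: PE[0][1] → acc 28, east 4, south 7
  cycle 2: PE[0][1] → acc 44, east 8, south 2
  cycle 3: PE[0][1] → acc 72, east 7, south 4
Under RS (3×3), PE[0][1]:
  cycle 0: PE[0][1] → acc 0, east 0, south 0
  cycle 1: PE[0][1] → acc 84, east 84, south 9
  cycle 2: PE[0][1] → acc 44, east 44, south 2
  cycle 3: PE[0][1] → acc 48, east 48, south 3

dataflow = WS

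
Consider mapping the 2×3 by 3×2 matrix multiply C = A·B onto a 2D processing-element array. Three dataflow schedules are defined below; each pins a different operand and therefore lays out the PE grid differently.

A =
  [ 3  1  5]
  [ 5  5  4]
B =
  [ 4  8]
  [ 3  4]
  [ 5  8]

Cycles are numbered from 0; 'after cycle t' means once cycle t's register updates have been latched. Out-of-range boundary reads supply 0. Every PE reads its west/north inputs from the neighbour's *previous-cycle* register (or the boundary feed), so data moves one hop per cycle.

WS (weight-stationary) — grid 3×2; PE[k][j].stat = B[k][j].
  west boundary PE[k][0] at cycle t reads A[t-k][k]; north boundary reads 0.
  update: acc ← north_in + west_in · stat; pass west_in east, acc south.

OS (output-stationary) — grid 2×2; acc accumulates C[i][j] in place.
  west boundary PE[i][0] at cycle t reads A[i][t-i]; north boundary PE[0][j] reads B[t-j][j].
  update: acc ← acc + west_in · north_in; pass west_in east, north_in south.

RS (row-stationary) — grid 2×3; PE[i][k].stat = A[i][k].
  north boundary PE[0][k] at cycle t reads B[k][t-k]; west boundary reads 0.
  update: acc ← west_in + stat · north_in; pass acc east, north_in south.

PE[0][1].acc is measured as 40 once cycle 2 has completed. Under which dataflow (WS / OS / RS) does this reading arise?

dataflow = WS

— WS: 3×2; PE[0][1] trace:
  cycle 0: PE[0][1] → acc 0, east 0, south 0
  cycle 1: PE[0][1] → acc 24, east 3, south 24
  cycle 2: PE[0][1] → acc 40, east 5, south 40
— OS: 2×2; PE[0][1] trace:
  cycle 0: PE[0][1] → acc 0, east 0, south 0
  cycle 1: PE[0][1] → acc 24, east 3, south 8
  cycle 2: PE[0][1] → acc 28, east 1, south 4
— RS: 2×3; PE[0][1] trace:
  cycle 0: PE[0][1] → acc 0, east 0, south 0
  cycle 1: PE[0][1] → acc 15, east 15, south 3
  cycle 2: PE[0][1] → acc 28, east 28, south 4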